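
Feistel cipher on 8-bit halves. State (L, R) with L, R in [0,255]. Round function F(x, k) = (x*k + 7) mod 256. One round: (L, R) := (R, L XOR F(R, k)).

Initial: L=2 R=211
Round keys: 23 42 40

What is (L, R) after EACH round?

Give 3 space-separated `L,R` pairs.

Round 1 (k=23): L=211 R=254
Round 2 (k=42): L=254 R=96
Round 3 (k=40): L=96 R=249

Answer: 211,254 254,96 96,249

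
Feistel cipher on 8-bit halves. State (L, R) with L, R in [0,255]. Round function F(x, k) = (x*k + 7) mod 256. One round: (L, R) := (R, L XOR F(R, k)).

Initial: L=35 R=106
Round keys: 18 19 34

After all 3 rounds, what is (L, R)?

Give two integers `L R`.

Round 1 (k=18): L=106 R=88
Round 2 (k=19): L=88 R=229
Round 3 (k=34): L=229 R=41

Answer: 229 41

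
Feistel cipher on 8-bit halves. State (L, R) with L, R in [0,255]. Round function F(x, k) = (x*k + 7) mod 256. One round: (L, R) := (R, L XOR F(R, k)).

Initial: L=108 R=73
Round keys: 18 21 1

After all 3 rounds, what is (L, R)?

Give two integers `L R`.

Round 1 (k=18): L=73 R=69
Round 2 (k=21): L=69 R=249
Round 3 (k=1): L=249 R=69

Answer: 249 69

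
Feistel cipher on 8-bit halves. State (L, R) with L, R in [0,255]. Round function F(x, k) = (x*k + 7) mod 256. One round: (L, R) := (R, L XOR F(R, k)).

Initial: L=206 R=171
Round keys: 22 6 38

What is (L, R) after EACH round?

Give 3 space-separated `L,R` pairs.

Answer: 171,119 119,122 122,84

Derivation:
Round 1 (k=22): L=171 R=119
Round 2 (k=6): L=119 R=122
Round 3 (k=38): L=122 R=84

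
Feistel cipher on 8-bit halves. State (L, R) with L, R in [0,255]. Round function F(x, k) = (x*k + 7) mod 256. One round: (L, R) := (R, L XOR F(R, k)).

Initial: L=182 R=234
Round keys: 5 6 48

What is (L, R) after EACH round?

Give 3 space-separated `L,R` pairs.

Round 1 (k=5): L=234 R=47
Round 2 (k=6): L=47 R=203
Round 3 (k=48): L=203 R=56

Answer: 234,47 47,203 203,56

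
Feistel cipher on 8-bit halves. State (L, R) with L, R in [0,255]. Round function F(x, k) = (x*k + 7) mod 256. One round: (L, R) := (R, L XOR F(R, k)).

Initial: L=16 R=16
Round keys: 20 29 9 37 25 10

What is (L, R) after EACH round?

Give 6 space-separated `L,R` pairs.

Answer: 16,87 87,242 242,222 222,239 239,128 128,232

Derivation:
Round 1 (k=20): L=16 R=87
Round 2 (k=29): L=87 R=242
Round 3 (k=9): L=242 R=222
Round 4 (k=37): L=222 R=239
Round 5 (k=25): L=239 R=128
Round 6 (k=10): L=128 R=232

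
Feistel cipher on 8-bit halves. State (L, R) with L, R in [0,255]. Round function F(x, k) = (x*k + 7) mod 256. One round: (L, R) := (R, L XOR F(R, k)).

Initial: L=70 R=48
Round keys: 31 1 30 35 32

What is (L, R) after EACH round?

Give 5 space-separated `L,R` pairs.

Answer: 48,145 145,168 168,38 38,145 145,1

Derivation:
Round 1 (k=31): L=48 R=145
Round 2 (k=1): L=145 R=168
Round 3 (k=30): L=168 R=38
Round 4 (k=35): L=38 R=145
Round 5 (k=32): L=145 R=1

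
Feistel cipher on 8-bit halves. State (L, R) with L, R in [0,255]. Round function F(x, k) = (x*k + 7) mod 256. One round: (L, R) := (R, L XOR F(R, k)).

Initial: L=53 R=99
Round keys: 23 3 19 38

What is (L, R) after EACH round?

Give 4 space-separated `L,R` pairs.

Answer: 99,217 217,241 241,51 51,104

Derivation:
Round 1 (k=23): L=99 R=217
Round 2 (k=3): L=217 R=241
Round 3 (k=19): L=241 R=51
Round 4 (k=38): L=51 R=104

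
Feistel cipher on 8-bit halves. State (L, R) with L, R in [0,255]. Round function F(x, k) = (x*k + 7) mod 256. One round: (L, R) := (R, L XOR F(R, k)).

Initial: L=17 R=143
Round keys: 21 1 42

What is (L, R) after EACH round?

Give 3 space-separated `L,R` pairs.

Answer: 143,211 211,85 85,42

Derivation:
Round 1 (k=21): L=143 R=211
Round 2 (k=1): L=211 R=85
Round 3 (k=42): L=85 R=42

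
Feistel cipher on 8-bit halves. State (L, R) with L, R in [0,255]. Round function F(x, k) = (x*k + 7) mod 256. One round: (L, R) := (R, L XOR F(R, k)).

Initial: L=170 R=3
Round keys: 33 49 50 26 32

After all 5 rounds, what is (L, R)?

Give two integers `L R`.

Answer: 73 168

Derivation:
Round 1 (k=33): L=3 R=192
Round 2 (k=49): L=192 R=196
Round 3 (k=50): L=196 R=143
Round 4 (k=26): L=143 R=73
Round 5 (k=32): L=73 R=168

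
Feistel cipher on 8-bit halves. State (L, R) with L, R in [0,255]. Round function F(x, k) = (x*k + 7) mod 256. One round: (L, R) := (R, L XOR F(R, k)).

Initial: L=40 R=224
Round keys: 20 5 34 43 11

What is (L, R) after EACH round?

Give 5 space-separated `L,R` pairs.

Answer: 224,175 175,146 146,196 196,97 97,246

Derivation:
Round 1 (k=20): L=224 R=175
Round 2 (k=5): L=175 R=146
Round 3 (k=34): L=146 R=196
Round 4 (k=43): L=196 R=97
Round 5 (k=11): L=97 R=246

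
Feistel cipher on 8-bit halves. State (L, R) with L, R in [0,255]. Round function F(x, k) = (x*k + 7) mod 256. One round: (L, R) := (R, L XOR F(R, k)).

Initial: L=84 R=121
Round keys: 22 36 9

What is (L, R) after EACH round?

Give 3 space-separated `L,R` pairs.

Round 1 (k=22): L=121 R=57
Round 2 (k=36): L=57 R=114
Round 3 (k=9): L=114 R=48

Answer: 121,57 57,114 114,48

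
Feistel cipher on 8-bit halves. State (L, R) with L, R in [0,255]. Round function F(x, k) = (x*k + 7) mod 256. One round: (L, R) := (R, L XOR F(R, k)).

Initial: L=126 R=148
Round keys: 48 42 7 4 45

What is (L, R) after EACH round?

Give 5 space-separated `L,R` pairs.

Round 1 (k=48): L=148 R=185
Round 2 (k=42): L=185 R=245
Round 3 (k=7): L=245 R=3
Round 4 (k=4): L=3 R=230
Round 5 (k=45): L=230 R=118

Answer: 148,185 185,245 245,3 3,230 230,118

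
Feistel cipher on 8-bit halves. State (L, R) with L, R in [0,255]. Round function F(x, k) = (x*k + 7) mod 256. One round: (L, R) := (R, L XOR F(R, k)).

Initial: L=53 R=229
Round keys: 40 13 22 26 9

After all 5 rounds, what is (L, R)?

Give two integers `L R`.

Answer: 117 49

Derivation:
Round 1 (k=40): L=229 R=250
Round 2 (k=13): L=250 R=92
Round 3 (k=22): L=92 R=21
Round 4 (k=26): L=21 R=117
Round 5 (k=9): L=117 R=49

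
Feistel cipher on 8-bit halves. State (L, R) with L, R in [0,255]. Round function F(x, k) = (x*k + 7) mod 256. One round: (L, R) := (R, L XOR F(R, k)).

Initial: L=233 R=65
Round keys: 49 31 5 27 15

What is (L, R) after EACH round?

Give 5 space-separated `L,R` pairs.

Round 1 (k=49): L=65 R=145
Round 2 (k=31): L=145 R=215
Round 3 (k=5): L=215 R=171
Round 4 (k=27): L=171 R=199
Round 5 (k=15): L=199 R=27

Answer: 65,145 145,215 215,171 171,199 199,27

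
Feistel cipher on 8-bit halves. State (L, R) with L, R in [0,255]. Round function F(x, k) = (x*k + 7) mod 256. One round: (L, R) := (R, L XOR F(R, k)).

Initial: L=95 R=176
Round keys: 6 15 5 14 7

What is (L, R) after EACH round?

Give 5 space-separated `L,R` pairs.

Answer: 176,120 120,191 191,186 186,140 140,97

Derivation:
Round 1 (k=6): L=176 R=120
Round 2 (k=15): L=120 R=191
Round 3 (k=5): L=191 R=186
Round 4 (k=14): L=186 R=140
Round 5 (k=7): L=140 R=97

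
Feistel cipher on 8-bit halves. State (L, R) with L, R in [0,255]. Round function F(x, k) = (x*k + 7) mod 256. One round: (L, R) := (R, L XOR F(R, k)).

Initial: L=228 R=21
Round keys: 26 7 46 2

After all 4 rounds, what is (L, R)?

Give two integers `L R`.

Answer: 36 248

Derivation:
Round 1 (k=26): L=21 R=205
Round 2 (k=7): L=205 R=183
Round 3 (k=46): L=183 R=36
Round 4 (k=2): L=36 R=248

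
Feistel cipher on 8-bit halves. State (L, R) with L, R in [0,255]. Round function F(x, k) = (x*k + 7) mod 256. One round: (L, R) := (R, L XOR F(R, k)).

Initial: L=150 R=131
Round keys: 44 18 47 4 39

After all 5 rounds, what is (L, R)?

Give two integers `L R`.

Answer: 181 82

Derivation:
Round 1 (k=44): L=131 R=29
Round 2 (k=18): L=29 R=146
Round 3 (k=47): L=146 R=200
Round 4 (k=4): L=200 R=181
Round 5 (k=39): L=181 R=82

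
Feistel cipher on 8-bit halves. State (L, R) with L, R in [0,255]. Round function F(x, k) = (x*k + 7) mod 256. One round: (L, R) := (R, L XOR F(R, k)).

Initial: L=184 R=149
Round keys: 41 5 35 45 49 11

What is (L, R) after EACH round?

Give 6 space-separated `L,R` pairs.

Round 1 (k=41): L=149 R=92
Round 2 (k=5): L=92 R=70
Round 3 (k=35): L=70 R=197
Round 4 (k=45): L=197 R=238
Round 5 (k=49): L=238 R=80
Round 6 (k=11): L=80 R=153

Answer: 149,92 92,70 70,197 197,238 238,80 80,153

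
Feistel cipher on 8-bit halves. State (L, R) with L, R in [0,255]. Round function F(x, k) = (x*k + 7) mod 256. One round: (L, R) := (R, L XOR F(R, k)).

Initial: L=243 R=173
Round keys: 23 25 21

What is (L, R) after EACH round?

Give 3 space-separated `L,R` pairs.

Round 1 (k=23): L=173 R=97
Round 2 (k=25): L=97 R=45
Round 3 (k=21): L=45 R=217

Answer: 173,97 97,45 45,217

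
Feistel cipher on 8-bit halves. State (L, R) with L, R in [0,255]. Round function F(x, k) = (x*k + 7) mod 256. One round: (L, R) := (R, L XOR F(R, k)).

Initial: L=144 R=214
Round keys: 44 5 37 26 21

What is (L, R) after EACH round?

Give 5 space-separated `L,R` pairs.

Round 1 (k=44): L=214 R=95
Round 2 (k=5): L=95 R=52
Round 3 (k=37): L=52 R=212
Round 4 (k=26): L=212 R=187
Round 5 (k=21): L=187 R=138

Answer: 214,95 95,52 52,212 212,187 187,138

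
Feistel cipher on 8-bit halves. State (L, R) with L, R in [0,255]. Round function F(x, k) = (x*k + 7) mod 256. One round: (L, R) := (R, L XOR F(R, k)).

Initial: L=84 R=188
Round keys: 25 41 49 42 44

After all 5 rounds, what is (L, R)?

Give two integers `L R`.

Round 1 (k=25): L=188 R=55
Round 2 (k=41): L=55 R=106
Round 3 (k=49): L=106 R=102
Round 4 (k=42): L=102 R=169
Round 5 (k=44): L=169 R=117

Answer: 169 117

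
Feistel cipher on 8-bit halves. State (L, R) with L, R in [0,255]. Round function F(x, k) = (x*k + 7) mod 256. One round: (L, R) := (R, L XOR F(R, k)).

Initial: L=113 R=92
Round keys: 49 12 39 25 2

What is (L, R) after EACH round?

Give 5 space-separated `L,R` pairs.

Answer: 92,210 210,131 131,46 46,6 6,61

Derivation:
Round 1 (k=49): L=92 R=210
Round 2 (k=12): L=210 R=131
Round 3 (k=39): L=131 R=46
Round 4 (k=25): L=46 R=6
Round 5 (k=2): L=6 R=61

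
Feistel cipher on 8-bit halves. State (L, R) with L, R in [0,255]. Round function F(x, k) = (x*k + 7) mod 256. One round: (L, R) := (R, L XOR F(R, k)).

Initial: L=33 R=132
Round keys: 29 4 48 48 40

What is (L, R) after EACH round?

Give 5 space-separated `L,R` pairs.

Answer: 132,218 218,235 235,205 205,156 156,170

Derivation:
Round 1 (k=29): L=132 R=218
Round 2 (k=4): L=218 R=235
Round 3 (k=48): L=235 R=205
Round 4 (k=48): L=205 R=156
Round 5 (k=40): L=156 R=170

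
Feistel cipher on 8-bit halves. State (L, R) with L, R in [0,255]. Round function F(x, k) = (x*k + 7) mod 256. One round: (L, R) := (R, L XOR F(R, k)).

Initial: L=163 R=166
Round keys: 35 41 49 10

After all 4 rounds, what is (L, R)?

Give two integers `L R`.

Answer: 244 24

Derivation:
Round 1 (k=35): L=166 R=26
Round 2 (k=41): L=26 R=151
Round 3 (k=49): L=151 R=244
Round 4 (k=10): L=244 R=24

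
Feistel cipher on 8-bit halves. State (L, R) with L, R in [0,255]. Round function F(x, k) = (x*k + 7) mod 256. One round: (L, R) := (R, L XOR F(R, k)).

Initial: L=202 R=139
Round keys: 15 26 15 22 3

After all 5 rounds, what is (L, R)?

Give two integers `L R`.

Round 1 (k=15): L=139 R=230
Round 2 (k=26): L=230 R=232
Round 3 (k=15): L=232 R=121
Round 4 (k=22): L=121 R=133
Round 5 (k=3): L=133 R=239

Answer: 133 239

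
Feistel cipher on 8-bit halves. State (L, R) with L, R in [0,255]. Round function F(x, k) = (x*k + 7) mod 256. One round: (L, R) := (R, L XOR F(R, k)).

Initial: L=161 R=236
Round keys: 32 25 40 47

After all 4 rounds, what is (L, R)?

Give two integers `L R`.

Answer: 137 127

Derivation:
Round 1 (k=32): L=236 R=38
Round 2 (k=25): L=38 R=81
Round 3 (k=40): L=81 R=137
Round 4 (k=47): L=137 R=127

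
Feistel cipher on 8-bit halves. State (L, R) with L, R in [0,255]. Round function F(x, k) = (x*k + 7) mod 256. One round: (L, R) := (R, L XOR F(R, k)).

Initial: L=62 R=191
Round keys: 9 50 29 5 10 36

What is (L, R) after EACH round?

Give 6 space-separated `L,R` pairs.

Round 1 (k=9): L=191 R=128
Round 2 (k=50): L=128 R=184
Round 3 (k=29): L=184 R=95
Round 4 (k=5): L=95 R=90
Round 5 (k=10): L=90 R=212
Round 6 (k=36): L=212 R=141

Answer: 191,128 128,184 184,95 95,90 90,212 212,141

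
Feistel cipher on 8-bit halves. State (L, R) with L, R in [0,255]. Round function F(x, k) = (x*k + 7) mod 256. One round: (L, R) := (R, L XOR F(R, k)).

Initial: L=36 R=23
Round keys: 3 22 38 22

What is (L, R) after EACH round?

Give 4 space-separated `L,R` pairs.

Answer: 23,104 104,224 224,47 47,241

Derivation:
Round 1 (k=3): L=23 R=104
Round 2 (k=22): L=104 R=224
Round 3 (k=38): L=224 R=47
Round 4 (k=22): L=47 R=241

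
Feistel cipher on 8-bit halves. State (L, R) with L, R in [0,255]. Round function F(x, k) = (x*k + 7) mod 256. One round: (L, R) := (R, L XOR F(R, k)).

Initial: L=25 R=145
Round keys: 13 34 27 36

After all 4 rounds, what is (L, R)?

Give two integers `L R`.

Answer: 106 223

Derivation:
Round 1 (k=13): L=145 R=125
Round 2 (k=34): L=125 R=48
Round 3 (k=27): L=48 R=106
Round 4 (k=36): L=106 R=223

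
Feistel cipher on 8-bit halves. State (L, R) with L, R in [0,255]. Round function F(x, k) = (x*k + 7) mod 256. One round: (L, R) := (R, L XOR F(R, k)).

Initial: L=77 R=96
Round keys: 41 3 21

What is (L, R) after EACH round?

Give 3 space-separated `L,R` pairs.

Answer: 96,42 42,229 229,250

Derivation:
Round 1 (k=41): L=96 R=42
Round 2 (k=3): L=42 R=229
Round 3 (k=21): L=229 R=250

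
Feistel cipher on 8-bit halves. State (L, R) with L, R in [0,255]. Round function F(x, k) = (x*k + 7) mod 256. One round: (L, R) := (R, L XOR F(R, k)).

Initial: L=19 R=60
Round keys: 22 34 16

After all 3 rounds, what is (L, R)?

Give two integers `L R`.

Answer: 195 11

Derivation:
Round 1 (k=22): L=60 R=60
Round 2 (k=34): L=60 R=195
Round 3 (k=16): L=195 R=11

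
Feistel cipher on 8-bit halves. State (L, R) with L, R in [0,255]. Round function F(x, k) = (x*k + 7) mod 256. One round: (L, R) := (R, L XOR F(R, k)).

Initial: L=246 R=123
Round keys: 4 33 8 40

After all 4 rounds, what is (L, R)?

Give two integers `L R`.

Round 1 (k=4): L=123 R=5
Round 2 (k=33): L=5 R=215
Round 3 (k=8): L=215 R=186
Round 4 (k=40): L=186 R=192

Answer: 186 192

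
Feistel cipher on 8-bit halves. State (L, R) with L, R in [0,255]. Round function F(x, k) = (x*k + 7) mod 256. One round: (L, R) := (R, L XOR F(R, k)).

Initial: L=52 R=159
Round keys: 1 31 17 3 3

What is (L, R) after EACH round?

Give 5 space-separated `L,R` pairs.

Answer: 159,146 146,42 42,67 67,250 250,182

Derivation:
Round 1 (k=1): L=159 R=146
Round 2 (k=31): L=146 R=42
Round 3 (k=17): L=42 R=67
Round 4 (k=3): L=67 R=250
Round 5 (k=3): L=250 R=182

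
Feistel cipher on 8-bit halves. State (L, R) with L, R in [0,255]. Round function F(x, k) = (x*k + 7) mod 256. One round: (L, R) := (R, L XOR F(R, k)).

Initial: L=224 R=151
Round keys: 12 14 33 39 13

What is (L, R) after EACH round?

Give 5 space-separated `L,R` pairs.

Round 1 (k=12): L=151 R=251
Round 2 (k=14): L=251 R=86
Round 3 (k=33): L=86 R=230
Round 4 (k=39): L=230 R=71
Round 5 (k=13): L=71 R=68

Answer: 151,251 251,86 86,230 230,71 71,68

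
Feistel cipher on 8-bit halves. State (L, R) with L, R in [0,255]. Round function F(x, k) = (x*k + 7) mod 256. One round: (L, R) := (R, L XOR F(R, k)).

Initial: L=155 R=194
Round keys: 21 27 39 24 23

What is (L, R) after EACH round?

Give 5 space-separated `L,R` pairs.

Answer: 194,106 106,247 247,194 194,192 192,133

Derivation:
Round 1 (k=21): L=194 R=106
Round 2 (k=27): L=106 R=247
Round 3 (k=39): L=247 R=194
Round 4 (k=24): L=194 R=192
Round 5 (k=23): L=192 R=133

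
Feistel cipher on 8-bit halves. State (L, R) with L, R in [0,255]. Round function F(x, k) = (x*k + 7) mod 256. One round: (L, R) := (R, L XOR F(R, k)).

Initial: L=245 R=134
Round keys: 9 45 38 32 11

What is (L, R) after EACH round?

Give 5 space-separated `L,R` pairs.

Answer: 134,72 72,41 41,85 85,142 142,116

Derivation:
Round 1 (k=9): L=134 R=72
Round 2 (k=45): L=72 R=41
Round 3 (k=38): L=41 R=85
Round 4 (k=32): L=85 R=142
Round 5 (k=11): L=142 R=116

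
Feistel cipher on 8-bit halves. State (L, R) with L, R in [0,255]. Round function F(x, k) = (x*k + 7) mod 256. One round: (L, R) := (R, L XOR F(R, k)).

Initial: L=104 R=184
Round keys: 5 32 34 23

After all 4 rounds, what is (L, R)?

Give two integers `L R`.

Answer: 82 58

Derivation:
Round 1 (k=5): L=184 R=247
Round 2 (k=32): L=247 R=95
Round 3 (k=34): L=95 R=82
Round 4 (k=23): L=82 R=58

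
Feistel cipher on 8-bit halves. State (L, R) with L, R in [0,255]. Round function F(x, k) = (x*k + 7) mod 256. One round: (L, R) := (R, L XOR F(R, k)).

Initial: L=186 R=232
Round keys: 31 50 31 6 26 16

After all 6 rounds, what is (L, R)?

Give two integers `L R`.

Round 1 (k=31): L=232 R=165
Round 2 (k=50): L=165 R=169
Round 3 (k=31): L=169 R=219
Round 4 (k=6): L=219 R=128
Round 5 (k=26): L=128 R=220
Round 6 (k=16): L=220 R=71

Answer: 220 71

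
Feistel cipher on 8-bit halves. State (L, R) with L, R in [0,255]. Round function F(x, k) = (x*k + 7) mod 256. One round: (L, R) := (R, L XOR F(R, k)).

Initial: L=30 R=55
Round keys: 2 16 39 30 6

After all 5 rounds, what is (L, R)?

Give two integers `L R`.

Round 1 (k=2): L=55 R=107
Round 2 (k=16): L=107 R=128
Round 3 (k=39): L=128 R=236
Round 4 (k=30): L=236 R=47
Round 5 (k=6): L=47 R=205

Answer: 47 205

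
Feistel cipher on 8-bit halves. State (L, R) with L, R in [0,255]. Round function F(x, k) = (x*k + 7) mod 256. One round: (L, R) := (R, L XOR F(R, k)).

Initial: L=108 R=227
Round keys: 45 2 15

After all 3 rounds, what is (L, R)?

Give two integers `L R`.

Round 1 (k=45): L=227 R=130
Round 2 (k=2): L=130 R=232
Round 3 (k=15): L=232 R=29

Answer: 232 29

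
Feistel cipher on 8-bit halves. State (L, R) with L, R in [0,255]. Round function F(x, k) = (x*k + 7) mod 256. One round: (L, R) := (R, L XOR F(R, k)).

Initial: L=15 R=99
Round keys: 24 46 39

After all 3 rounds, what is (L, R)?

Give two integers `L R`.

Round 1 (k=24): L=99 R=64
Round 2 (k=46): L=64 R=228
Round 3 (k=39): L=228 R=131

Answer: 228 131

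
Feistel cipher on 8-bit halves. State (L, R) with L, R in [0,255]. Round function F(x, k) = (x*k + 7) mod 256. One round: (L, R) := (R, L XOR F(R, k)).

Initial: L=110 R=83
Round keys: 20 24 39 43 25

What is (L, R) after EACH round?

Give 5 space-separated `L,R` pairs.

Answer: 83,237 237,108 108,150 150,85 85,194

Derivation:
Round 1 (k=20): L=83 R=237
Round 2 (k=24): L=237 R=108
Round 3 (k=39): L=108 R=150
Round 4 (k=43): L=150 R=85
Round 5 (k=25): L=85 R=194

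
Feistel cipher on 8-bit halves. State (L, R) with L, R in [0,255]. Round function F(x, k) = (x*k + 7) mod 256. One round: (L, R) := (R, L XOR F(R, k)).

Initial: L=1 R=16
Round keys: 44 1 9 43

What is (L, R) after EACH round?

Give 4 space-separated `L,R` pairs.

Answer: 16,198 198,221 221,10 10,104

Derivation:
Round 1 (k=44): L=16 R=198
Round 2 (k=1): L=198 R=221
Round 3 (k=9): L=221 R=10
Round 4 (k=43): L=10 R=104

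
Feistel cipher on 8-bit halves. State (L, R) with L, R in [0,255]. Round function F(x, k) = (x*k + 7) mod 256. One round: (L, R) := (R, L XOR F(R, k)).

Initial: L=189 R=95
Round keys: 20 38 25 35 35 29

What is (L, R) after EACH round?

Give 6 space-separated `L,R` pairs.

Round 1 (k=20): L=95 R=206
Round 2 (k=38): L=206 R=196
Round 3 (k=25): L=196 R=229
Round 4 (k=35): L=229 R=146
Round 5 (k=35): L=146 R=24
Round 6 (k=29): L=24 R=45

Answer: 95,206 206,196 196,229 229,146 146,24 24,45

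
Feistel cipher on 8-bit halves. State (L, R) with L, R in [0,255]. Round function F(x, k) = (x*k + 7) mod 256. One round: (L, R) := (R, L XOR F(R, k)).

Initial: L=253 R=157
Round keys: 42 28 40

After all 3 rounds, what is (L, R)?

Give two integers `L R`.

Answer: 42 163

Derivation:
Round 1 (k=42): L=157 R=52
Round 2 (k=28): L=52 R=42
Round 3 (k=40): L=42 R=163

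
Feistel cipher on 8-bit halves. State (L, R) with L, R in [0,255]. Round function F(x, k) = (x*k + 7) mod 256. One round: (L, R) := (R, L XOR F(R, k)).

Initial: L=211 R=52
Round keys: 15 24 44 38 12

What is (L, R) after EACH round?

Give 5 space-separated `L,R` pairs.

Round 1 (k=15): L=52 R=192
Round 2 (k=24): L=192 R=51
Round 3 (k=44): L=51 R=11
Round 4 (k=38): L=11 R=154
Round 5 (k=12): L=154 R=52

Answer: 52,192 192,51 51,11 11,154 154,52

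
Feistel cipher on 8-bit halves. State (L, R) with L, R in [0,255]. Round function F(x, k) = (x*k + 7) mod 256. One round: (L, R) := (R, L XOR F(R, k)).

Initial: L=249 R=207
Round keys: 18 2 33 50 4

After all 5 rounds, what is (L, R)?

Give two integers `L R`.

Answer: 29 0

Derivation:
Round 1 (k=18): L=207 R=108
Round 2 (k=2): L=108 R=16
Round 3 (k=33): L=16 R=123
Round 4 (k=50): L=123 R=29
Round 5 (k=4): L=29 R=0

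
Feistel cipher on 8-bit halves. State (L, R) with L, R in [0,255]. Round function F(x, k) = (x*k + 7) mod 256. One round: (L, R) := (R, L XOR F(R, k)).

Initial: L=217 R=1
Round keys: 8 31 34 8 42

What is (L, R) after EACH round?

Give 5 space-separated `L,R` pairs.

Round 1 (k=8): L=1 R=214
Round 2 (k=31): L=214 R=240
Round 3 (k=34): L=240 R=49
Round 4 (k=8): L=49 R=127
Round 5 (k=42): L=127 R=236

Answer: 1,214 214,240 240,49 49,127 127,236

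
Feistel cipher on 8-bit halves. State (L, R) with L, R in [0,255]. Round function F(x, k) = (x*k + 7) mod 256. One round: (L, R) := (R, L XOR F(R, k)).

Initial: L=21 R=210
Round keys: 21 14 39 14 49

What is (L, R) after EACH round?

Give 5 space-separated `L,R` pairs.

Round 1 (k=21): L=210 R=84
Round 2 (k=14): L=84 R=77
Round 3 (k=39): L=77 R=150
Round 4 (k=14): L=150 R=118
Round 5 (k=49): L=118 R=11

Answer: 210,84 84,77 77,150 150,118 118,11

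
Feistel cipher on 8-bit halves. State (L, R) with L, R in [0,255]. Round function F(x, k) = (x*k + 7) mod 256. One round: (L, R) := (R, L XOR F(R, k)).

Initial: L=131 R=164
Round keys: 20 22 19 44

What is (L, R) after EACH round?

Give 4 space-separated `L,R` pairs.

Round 1 (k=20): L=164 R=84
Round 2 (k=22): L=84 R=155
Round 3 (k=19): L=155 R=220
Round 4 (k=44): L=220 R=76

Answer: 164,84 84,155 155,220 220,76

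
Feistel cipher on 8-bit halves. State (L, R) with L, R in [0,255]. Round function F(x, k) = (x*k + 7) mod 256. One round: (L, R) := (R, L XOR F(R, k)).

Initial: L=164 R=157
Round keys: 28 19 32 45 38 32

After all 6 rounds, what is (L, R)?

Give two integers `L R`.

Answer: 123 49

Derivation:
Round 1 (k=28): L=157 R=151
Round 2 (k=19): L=151 R=161
Round 3 (k=32): L=161 R=176
Round 4 (k=45): L=176 R=86
Round 5 (k=38): L=86 R=123
Round 6 (k=32): L=123 R=49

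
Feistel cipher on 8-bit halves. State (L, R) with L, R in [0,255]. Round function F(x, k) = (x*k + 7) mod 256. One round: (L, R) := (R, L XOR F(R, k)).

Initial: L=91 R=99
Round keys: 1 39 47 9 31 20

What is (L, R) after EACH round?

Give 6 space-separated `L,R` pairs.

Answer: 99,49 49,29 29,107 107,215 215,123 123,116

Derivation:
Round 1 (k=1): L=99 R=49
Round 2 (k=39): L=49 R=29
Round 3 (k=47): L=29 R=107
Round 4 (k=9): L=107 R=215
Round 5 (k=31): L=215 R=123
Round 6 (k=20): L=123 R=116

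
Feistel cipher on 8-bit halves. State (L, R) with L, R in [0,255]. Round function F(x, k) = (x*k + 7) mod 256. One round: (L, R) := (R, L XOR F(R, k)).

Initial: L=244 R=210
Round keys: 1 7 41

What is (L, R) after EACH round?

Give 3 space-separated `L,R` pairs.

Round 1 (k=1): L=210 R=45
Round 2 (k=7): L=45 R=144
Round 3 (k=41): L=144 R=58

Answer: 210,45 45,144 144,58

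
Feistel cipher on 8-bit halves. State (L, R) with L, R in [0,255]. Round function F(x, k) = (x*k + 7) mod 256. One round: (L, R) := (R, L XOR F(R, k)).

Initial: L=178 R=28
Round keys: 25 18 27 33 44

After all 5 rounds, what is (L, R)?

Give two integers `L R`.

Answer: 163 84

Derivation:
Round 1 (k=25): L=28 R=113
Round 2 (k=18): L=113 R=229
Round 3 (k=27): L=229 R=95
Round 4 (k=33): L=95 R=163
Round 5 (k=44): L=163 R=84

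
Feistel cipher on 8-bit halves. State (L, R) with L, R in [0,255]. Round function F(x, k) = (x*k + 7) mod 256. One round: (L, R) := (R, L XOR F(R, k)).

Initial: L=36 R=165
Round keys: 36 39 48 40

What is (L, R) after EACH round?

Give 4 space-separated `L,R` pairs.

Round 1 (k=36): L=165 R=31
Round 2 (k=39): L=31 R=101
Round 3 (k=48): L=101 R=232
Round 4 (k=40): L=232 R=34

Answer: 165,31 31,101 101,232 232,34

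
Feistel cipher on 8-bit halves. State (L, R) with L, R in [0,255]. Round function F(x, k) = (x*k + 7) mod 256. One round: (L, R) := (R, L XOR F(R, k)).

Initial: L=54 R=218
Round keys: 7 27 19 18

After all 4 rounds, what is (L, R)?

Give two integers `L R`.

Answer: 110 105

Derivation:
Round 1 (k=7): L=218 R=203
Round 2 (k=27): L=203 R=170
Round 3 (k=19): L=170 R=110
Round 4 (k=18): L=110 R=105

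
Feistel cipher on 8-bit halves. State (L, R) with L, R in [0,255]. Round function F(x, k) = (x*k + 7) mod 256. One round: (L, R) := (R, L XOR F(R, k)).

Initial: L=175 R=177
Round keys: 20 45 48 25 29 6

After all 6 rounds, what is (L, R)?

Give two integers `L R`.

Round 1 (k=20): L=177 R=116
Round 2 (k=45): L=116 R=218
Round 3 (k=48): L=218 R=147
Round 4 (k=25): L=147 R=184
Round 5 (k=29): L=184 R=76
Round 6 (k=6): L=76 R=119

Answer: 76 119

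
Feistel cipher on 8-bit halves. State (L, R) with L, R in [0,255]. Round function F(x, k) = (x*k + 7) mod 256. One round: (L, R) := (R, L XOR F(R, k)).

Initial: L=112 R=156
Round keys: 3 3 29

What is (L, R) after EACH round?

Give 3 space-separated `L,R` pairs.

Answer: 156,171 171,148 148,96

Derivation:
Round 1 (k=3): L=156 R=171
Round 2 (k=3): L=171 R=148
Round 3 (k=29): L=148 R=96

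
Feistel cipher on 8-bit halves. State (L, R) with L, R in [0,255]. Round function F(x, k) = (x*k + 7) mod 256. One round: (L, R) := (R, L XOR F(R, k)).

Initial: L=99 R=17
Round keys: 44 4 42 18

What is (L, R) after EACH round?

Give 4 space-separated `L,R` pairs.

Answer: 17,144 144,86 86,179 179,203

Derivation:
Round 1 (k=44): L=17 R=144
Round 2 (k=4): L=144 R=86
Round 3 (k=42): L=86 R=179
Round 4 (k=18): L=179 R=203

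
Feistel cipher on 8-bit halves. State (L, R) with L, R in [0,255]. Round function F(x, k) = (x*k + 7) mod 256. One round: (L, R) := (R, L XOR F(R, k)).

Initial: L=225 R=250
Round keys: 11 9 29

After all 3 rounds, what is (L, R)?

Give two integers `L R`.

Round 1 (k=11): L=250 R=36
Round 2 (k=9): L=36 R=177
Round 3 (k=29): L=177 R=48

Answer: 177 48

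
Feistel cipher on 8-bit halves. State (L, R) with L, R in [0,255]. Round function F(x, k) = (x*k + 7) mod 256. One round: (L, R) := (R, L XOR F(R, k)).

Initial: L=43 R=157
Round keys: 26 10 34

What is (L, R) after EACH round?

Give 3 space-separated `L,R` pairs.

Round 1 (k=26): L=157 R=210
Round 2 (k=10): L=210 R=166
Round 3 (k=34): L=166 R=193

Answer: 157,210 210,166 166,193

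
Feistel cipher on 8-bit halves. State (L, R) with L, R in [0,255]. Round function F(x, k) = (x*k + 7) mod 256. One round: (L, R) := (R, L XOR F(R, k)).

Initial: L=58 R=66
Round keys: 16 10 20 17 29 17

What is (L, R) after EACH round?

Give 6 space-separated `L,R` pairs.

Answer: 66,29 29,107 107,126 126,14 14,227 227,20

Derivation:
Round 1 (k=16): L=66 R=29
Round 2 (k=10): L=29 R=107
Round 3 (k=20): L=107 R=126
Round 4 (k=17): L=126 R=14
Round 5 (k=29): L=14 R=227
Round 6 (k=17): L=227 R=20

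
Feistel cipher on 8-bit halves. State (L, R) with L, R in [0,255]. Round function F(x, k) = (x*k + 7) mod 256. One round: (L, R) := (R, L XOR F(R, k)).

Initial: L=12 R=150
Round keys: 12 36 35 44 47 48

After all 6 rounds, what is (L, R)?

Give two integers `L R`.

Answer: 180 129

Derivation:
Round 1 (k=12): L=150 R=3
Round 2 (k=36): L=3 R=229
Round 3 (k=35): L=229 R=85
Round 4 (k=44): L=85 R=70
Round 5 (k=47): L=70 R=180
Round 6 (k=48): L=180 R=129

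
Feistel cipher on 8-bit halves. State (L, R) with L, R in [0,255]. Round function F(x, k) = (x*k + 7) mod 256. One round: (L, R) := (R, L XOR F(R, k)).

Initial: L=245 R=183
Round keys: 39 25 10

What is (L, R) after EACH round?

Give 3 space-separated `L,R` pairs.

Round 1 (k=39): L=183 R=29
Round 2 (k=25): L=29 R=107
Round 3 (k=10): L=107 R=40

Answer: 183,29 29,107 107,40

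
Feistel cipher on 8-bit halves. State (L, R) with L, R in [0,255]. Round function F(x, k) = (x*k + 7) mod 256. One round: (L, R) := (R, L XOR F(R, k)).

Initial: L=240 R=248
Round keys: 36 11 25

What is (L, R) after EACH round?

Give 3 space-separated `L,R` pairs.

Round 1 (k=36): L=248 R=23
Round 2 (k=11): L=23 R=252
Round 3 (k=25): L=252 R=180

Answer: 248,23 23,252 252,180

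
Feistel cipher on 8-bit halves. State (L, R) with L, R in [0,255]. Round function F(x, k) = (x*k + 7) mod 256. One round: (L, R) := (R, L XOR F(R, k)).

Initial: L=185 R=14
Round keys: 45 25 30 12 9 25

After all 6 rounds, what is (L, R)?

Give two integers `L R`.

Answer: 84 45

Derivation:
Round 1 (k=45): L=14 R=196
Round 2 (k=25): L=196 R=37
Round 3 (k=30): L=37 R=153
Round 4 (k=12): L=153 R=22
Round 5 (k=9): L=22 R=84
Round 6 (k=25): L=84 R=45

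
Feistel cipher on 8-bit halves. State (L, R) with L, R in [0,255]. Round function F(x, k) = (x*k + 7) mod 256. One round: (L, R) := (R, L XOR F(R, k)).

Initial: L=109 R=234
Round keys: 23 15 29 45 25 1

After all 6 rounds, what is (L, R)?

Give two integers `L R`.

Round 1 (k=23): L=234 R=96
Round 2 (k=15): L=96 R=77
Round 3 (k=29): L=77 R=160
Round 4 (k=45): L=160 R=106
Round 5 (k=25): L=106 R=193
Round 6 (k=1): L=193 R=162

Answer: 193 162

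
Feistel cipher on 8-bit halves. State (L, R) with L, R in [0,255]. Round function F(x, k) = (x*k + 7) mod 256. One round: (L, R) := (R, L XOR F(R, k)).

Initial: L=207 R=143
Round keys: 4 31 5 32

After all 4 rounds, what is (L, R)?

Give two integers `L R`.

Round 1 (k=4): L=143 R=140
Round 2 (k=31): L=140 R=116
Round 3 (k=5): L=116 R=199
Round 4 (k=32): L=199 R=147

Answer: 199 147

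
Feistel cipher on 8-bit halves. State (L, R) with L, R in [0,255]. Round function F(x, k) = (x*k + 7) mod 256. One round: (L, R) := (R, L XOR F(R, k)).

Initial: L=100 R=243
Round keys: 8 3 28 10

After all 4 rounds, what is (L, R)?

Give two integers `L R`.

Round 1 (k=8): L=243 R=251
Round 2 (k=3): L=251 R=11
Round 3 (k=28): L=11 R=192
Round 4 (k=10): L=192 R=140

Answer: 192 140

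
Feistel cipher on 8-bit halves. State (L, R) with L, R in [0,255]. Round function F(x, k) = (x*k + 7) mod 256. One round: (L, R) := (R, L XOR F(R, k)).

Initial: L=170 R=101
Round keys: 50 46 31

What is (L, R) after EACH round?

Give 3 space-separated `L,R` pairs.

Answer: 101,107 107,36 36,8

Derivation:
Round 1 (k=50): L=101 R=107
Round 2 (k=46): L=107 R=36
Round 3 (k=31): L=36 R=8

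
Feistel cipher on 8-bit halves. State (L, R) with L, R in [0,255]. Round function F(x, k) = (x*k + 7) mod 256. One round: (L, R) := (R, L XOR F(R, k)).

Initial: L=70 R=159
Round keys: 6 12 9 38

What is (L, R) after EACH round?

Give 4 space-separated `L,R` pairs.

Answer: 159,135 135,196 196,108 108,203

Derivation:
Round 1 (k=6): L=159 R=135
Round 2 (k=12): L=135 R=196
Round 3 (k=9): L=196 R=108
Round 4 (k=38): L=108 R=203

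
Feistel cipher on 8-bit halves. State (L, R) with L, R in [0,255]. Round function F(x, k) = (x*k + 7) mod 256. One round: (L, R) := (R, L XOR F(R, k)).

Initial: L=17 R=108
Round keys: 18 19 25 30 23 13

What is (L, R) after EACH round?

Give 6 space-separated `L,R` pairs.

Round 1 (k=18): L=108 R=142
Round 2 (k=19): L=142 R=253
Round 3 (k=25): L=253 R=50
Round 4 (k=30): L=50 R=30
Round 5 (k=23): L=30 R=139
Round 6 (k=13): L=139 R=8

Answer: 108,142 142,253 253,50 50,30 30,139 139,8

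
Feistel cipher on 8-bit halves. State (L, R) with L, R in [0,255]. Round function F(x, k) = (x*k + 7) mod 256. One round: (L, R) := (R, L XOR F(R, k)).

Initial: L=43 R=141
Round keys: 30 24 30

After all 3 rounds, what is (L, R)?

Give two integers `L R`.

Answer: 26 181

Derivation:
Round 1 (k=30): L=141 R=166
Round 2 (k=24): L=166 R=26
Round 3 (k=30): L=26 R=181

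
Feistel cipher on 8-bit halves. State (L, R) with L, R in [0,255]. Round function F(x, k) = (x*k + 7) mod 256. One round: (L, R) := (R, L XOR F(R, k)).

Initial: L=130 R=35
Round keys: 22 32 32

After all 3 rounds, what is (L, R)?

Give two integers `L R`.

Answer: 68 12

Derivation:
Round 1 (k=22): L=35 R=139
Round 2 (k=32): L=139 R=68
Round 3 (k=32): L=68 R=12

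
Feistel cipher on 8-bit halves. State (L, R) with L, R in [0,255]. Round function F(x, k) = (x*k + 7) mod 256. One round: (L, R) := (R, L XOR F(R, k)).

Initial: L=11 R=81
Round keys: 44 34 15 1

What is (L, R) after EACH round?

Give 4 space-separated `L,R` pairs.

Answer: 81,248 248,166 166,57 57,230

Derivation:
Round 1 (k=44): L=81 R=248
Round 2 (k=34): L=248 R=166
Round 3 (k=15): L=166 R=57
Round 4 (k=1): L=57 R=230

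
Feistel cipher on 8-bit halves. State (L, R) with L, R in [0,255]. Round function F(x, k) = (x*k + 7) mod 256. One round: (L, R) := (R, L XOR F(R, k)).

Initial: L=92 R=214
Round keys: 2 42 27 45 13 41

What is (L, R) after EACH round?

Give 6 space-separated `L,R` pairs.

Round 1 (k=2): L=214 R=239
Round 2 (k=42): L=239 R=235
Round 3 (k=27): L=235 R=63
Round 4 (k=45): L=63 R=241
Round 5 (k=13): L=241 R=123
Round 6 (k=41): L=123 R=75

Answer: 214,239 239,235 235,63 63,241 241,123 123,75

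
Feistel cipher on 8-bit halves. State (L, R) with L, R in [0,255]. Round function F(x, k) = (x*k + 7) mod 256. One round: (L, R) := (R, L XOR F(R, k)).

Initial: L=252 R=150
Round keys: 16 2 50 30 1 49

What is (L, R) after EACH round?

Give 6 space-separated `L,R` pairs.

Round 1 (k=16): L=150 R=155
Round 2 (k=2): L=155 R=171
Round 3 (k=50): L=171 R=246
Round 4 (k=30): L=246 R=112
Round 5 (k=1): L=112 R=129
Round 6 (k=49): L=129 R=200

Answer: 150,155 155,171 171,246 246,112 112,129 129,200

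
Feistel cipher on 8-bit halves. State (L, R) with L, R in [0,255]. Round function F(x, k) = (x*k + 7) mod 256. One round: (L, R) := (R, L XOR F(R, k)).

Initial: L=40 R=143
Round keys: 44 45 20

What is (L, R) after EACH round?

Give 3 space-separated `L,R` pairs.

Round 1 (k=44): L=143 R=179
Round 2 (k=45): L=179 R=241
Round 3 (k=20): L=241 R=104

Answer: 143,179 179,241 241,104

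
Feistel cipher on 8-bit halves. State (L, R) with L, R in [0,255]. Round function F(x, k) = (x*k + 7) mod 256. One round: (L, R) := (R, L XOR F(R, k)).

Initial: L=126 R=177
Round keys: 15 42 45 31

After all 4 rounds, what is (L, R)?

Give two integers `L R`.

Round 1 (k=15): L=177 R=24
Round 2 (k=42): L=24 R=70
Round 3 (k=45): L=70 R=77
Round 4 (k=31): L=77 R=28

Answer: 77 28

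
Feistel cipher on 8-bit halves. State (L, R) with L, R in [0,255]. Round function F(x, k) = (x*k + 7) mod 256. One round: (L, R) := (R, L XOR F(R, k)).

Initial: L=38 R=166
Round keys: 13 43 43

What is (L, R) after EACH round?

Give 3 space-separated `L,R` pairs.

Answer: 166,83 83,94 94,130

Derivation:
Round 1 (k=13): L=166 R=83
Round 2 (k=43): L=83 R=94
Round 3 (k=43): L=94 R=130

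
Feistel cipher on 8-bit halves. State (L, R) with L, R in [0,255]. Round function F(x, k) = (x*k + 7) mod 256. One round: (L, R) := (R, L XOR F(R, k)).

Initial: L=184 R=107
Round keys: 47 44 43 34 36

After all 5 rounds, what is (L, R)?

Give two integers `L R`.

Round 1 (k=47): L=107 R=20
Round 2 (k=44): L=20 R=28
Round 3 (k=43): L=28 R=175
Round 4 (k=34): L=175 R=89
Round 5 (k=36): L=89 R=36

Answer: 89 36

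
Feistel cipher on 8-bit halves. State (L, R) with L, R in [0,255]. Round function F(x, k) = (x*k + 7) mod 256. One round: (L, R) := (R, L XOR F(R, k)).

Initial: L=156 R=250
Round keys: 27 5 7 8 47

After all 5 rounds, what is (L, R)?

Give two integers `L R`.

Answer: 25 190

Derivation:
Round 1 (k=27): L=250 R=249
Round 2 (k=5): L=249 R=30
Round 3 (k=7): L=30 R=32
Round 4 (k=8): L=32 R=25
Round 5 (k=47): L=25 R=190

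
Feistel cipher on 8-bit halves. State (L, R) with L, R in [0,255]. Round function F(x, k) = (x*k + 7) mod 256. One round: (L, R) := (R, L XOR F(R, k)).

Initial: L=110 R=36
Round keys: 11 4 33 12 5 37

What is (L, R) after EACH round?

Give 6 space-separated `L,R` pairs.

Round 1 (k=11): L=36 R=253
Round 2 (k=4): L=253 R=223
Round 3 (k=33): L=223 R=59
Round 4 (k=12): L=59 R=20
Round 5 (k=5): L=20 R=80
Round 6 (k=37): L=80 R=131

Answer: 36,253 253,223 223,59 59,20 20,80 80,131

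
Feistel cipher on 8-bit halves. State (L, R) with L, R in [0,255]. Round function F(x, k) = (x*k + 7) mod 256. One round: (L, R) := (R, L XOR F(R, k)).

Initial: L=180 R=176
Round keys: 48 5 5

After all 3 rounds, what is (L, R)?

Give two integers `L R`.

Answer: 54 166

Derivation:
Round 1 (k=48): L=176 R=179
Round 2 (k=5): L=179 R=54
Round 3 (k=5): L=54 R=166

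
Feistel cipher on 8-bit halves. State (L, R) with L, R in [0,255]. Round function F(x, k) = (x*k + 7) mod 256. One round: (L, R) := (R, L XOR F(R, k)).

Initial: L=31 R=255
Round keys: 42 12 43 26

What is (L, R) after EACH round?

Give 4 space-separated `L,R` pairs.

Round 1 (k=42): L=255 R=194
Round 2 (k=12): L=194 R=224
Round 3 (k=43): L=224 R=101
Round 4 (k=26): L=101 R=169

Answer: 255,194 194,224 224,101 101,169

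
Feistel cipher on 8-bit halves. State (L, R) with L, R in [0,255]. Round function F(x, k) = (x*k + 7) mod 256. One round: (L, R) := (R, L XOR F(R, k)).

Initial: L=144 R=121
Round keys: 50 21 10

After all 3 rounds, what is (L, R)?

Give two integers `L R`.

Answer: 205 48

Derivation:
Round 1 (k=50): L=121 R=57
Round 2 (k=21): L=57 R=205
Round 3 (k=10): L=205 R=48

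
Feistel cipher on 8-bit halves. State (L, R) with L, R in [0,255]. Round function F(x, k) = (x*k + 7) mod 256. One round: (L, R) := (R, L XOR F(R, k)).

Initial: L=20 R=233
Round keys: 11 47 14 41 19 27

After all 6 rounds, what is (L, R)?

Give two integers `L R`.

Answer: 166 161

Derivation:
Round 1 (k=11): L=233 R=30
Round 2 (k=47): L=30 R=96
Round 3 (k=14): L=96 R=89
Round 4 (k=41): L=89 R=40
Round 5 (k=19): L=40 R=166
Round 6 (k=27): L=166 R=161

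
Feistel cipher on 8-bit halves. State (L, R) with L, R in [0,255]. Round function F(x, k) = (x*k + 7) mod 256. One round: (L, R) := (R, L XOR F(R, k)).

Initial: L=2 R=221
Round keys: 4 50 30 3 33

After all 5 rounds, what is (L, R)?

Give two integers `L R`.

Round 1 (k=4): L=221 R=121
Round 2 (k=50): L=121 R=116
Round 3 (k=30): L=116 R=230
Round 4 (k=3): L=230 R=205
Round 5 (k=33): L=205 R=146

Answer: 205 146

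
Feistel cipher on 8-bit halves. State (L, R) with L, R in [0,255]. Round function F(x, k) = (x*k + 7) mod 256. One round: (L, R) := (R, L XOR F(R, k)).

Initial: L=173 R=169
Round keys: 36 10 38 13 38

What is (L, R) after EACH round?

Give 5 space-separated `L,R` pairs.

Answer: 169,102 102,170 170,37 37,66 66,246

Derivation:
Round 1 (k=36): L=169 R=102
Round 2 (k=10): L=102 R=170
Round 3 (k=38): L=170 R=37
Round 4 (k=13): L=37 R=66
Round 5 (k=38): L=66 R=246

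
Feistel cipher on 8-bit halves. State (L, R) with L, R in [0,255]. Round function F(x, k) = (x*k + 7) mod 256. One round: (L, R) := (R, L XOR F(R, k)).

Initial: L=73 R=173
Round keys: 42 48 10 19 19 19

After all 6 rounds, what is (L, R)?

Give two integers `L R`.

Answer: 118 59

Derivation:
Round 1 (k=42): L=173 R=32
Round 2 (k=48): L=32 R=170
Round 3 (k=10): L=170 R=139
Round 4 (k=19): L=139 R=242
Round 5 (k=19): L=242 R=118
Round 6 (k=19): L=118 R=59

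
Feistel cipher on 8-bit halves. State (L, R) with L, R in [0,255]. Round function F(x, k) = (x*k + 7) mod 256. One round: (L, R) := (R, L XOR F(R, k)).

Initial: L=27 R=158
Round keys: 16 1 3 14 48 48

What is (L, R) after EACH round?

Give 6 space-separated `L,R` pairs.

Answer: 158,252 252,157 157,34 34,126 126,133 133,137

Derivation:
Round 1 (k=16): L=158 R=252
Round 2 (k=1): L=252 R=157
Round 3 (k=3): L=157 R=34
Round 4 (k=14): L=34 R=126
Round 5 (k=48): L=126 R=133
Round 6 (k=48): L=133 R=137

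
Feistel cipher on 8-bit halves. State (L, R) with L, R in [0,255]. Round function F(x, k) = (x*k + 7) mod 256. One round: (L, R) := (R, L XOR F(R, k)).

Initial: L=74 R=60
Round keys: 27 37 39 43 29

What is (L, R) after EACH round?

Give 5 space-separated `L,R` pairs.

Answer: 60,17 17,64 64,214 214,185 185,42

Derivation:
Round 1 (k=27): L=60 R=17
Round 2 (k=37): L=17 R=64
Round 3 (k=39): L=64 R=214
Round 4 (k=43): L=214 R=185
Round 5 (k=29): L=185 R=42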